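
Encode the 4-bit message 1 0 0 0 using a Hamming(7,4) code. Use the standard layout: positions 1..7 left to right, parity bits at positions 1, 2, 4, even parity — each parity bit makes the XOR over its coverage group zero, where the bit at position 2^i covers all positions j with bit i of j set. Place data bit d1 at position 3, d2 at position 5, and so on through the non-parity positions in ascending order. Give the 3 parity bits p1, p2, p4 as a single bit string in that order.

110

Place data bits at non-power-of-two positions: b3=1, b5=0, b6=0, b7=0.
p1 = XOR of data positions {3,5,7} = 1⊕0⊕0 = 1
p2 = XOR of data positions {3,6,7} = 1⊕0⊕0 = 1
p4 = XOR of data positions {5,6,7} = 0⊕0⊕0 = 0
Parity bits p1,p2,p4 = 110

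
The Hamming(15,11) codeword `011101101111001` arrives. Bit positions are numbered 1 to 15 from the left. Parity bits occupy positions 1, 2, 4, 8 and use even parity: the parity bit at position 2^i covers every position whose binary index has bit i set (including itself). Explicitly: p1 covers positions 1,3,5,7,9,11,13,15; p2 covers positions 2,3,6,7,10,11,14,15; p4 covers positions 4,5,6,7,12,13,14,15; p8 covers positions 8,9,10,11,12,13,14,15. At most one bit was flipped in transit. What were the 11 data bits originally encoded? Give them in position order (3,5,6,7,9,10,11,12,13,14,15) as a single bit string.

s1: b1⊕b3⊕b5⊕b7⊕b9⊕b11⊕b13⊕b15 = 0⊕1⊕0⊕1⊕1⊕1⊕0⊕1 = 1
s2: b2⊕b3⊕b6⊕b7⊕b10⊕b11⊕b14⊕b15 = 1⊕1⊕1⊕1⊕1⊕1⊕0⊕1 = 1
s4: b4⊕b5⊕b6⊕b7⊕b12⊕b13⊕b14⊕b15 = 1⊕0⊕1⊕1⊕1⊕0⊕0⊕1 = 1
s8: b8⊕b9⊕b10⊕b11⊕b12⊕b13⊕b14⊕b15 = 0⊕1⊕1⊕1⊕1⊕0⊕0⊕1 = 1
Syndrome (s8...s1) = 1111 → position 15.
Flip bit 15: corrected codeword = 011101101111000
Data bits at positions 3,5,6,7,9,10,11,12,13,14,15: 10111111000

10111111000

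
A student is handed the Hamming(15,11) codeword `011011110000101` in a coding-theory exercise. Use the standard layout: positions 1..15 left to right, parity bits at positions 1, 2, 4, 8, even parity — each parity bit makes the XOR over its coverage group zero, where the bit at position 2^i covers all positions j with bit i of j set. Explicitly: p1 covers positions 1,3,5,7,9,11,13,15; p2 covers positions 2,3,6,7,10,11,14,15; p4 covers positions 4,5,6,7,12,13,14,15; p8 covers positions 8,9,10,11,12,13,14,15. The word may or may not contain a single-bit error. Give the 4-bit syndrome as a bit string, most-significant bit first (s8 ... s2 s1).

s1: b1⊕b3⊕b5⊕b7⊕b9⊕b11⊕b13⊕b15 = 0⊕1⊕1⊕1⊕0⊕0⊕1⊕1 = 1
s2: b2⊕b3⊕b6⊕b7⊕b10⊕b11⊕b14⊕b15 = 1⊕1⊕1⊕1⊕0⊕0⊕0⊕1 = 1
s4: b4⊕b5⊕b6⊕b7⊕b12⊕b13⊕b14⊕b15 = 0⊕1⊕1⊕1⊕0⊕1⊕0⊕1 = 1
s8: b8⊕b9⊕b10⊕b11⊕b12⊕b13⊕b14⊕b15 = 1⊕0⊕0⊕0⊕0⊕1⊕0⊕1 = 1
Syndrome (s8...s1) = 1111 → position 15.

1111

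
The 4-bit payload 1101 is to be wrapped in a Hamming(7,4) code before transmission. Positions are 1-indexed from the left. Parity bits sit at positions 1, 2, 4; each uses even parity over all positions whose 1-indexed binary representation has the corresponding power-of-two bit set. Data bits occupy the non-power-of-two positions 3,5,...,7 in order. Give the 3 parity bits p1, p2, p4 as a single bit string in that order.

Place data bits at non-power-of-two positions: b3=1, b5=1, b6=0, b7=1.
p1 = XOR of data positions {3,5,7} = 1⊕1⊕1 = 1
p2 = XOR of data positions {3,6,7} = 1⊕0⊕1 = 0
p4 = XOR of data positions {5,6,7} = 1⊕0⊕1 = 0
Parity bits p1,p2,p4 = 100

100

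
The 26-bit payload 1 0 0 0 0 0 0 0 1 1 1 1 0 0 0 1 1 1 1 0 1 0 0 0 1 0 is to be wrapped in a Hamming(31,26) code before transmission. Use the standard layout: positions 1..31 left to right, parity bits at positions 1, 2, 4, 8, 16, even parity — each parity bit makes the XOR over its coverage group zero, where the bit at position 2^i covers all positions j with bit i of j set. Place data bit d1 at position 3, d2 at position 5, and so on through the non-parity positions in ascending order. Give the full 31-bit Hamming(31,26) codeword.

0111000000001111100011110100010

Place data bits at non-power-of-two positions: b3=1, b5=0, b6=0, b7=0, b9=0, b10=0, b11=0, b12=0, b13=1, b14=1, b15=1, b17=1, b18=0, b19=0, b20=0, b21=1, b22=1, b23=1, b24=1, b25=0, b26=1, b27=0, b28=0, b29=0, b30=1, b31=0.
p1 = XOR of data positions {3,5,7,9,11,13,15,17,19,21,23,25,27,29,31} = 1⊕0⊕0⊕0⊕0⊕1⊕1⊕1⊕0⊕1⊕1⊕0⊕0⊕0⊕0 = 0
p2 = XOR of data positions {3,6,7,10,11,14,15,18,19,22,23,26,27,30,31} = 1⊕0⊕0⊕0⊕0⊕1⊕1⊕0⊕0⊕1⊕1⊕1⊕0⊕1⊕0 = 1
p4 = XOR of data positions {5,6,7,12,13,14,15,20,21,22,23,28,29,30,31} = 0⊕0⊕0⊕0⊕1⊕1⊕1⊕0⊕1⊕1⊕1⊕0⊕0⊕1⊕0 = 1
p8 = XOR of data positions {9,10,11,12,13,14,15,24,25,26,27,28,29,30,31} = 0⊕0⊕0⊕0⊕1⊕1⊕1⊕1⊕0⊕1⊕0⊕0⊕0⊕1⊕0 = 0
p16 = XOR of data positions {17,18,19,20,21,22,23,24,25,26,27,28,29,30,31} = 1⊕0⊕0⊕0⊕1⊕1⊕1⊕1⊕0⊕1⊕0⊕0⊕0⊕1⊕0 = 1
Codeword b1..b31 = 0111000000001111100011110100010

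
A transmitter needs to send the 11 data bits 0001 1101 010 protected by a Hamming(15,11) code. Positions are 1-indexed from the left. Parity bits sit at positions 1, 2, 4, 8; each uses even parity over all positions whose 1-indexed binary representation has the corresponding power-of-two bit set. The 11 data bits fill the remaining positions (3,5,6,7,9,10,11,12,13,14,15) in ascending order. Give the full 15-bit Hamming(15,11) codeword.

010100101101010

Place data bits at non-power-of-two positions: b3=0, b5=0, b6=0, b7=1, b9=1, b10=1, b11=0, b12=1, b13=0, b14=1, b15=0.
p1 = XOR of data positions {3,5,7,9,11,13,15} = 0⊕0⊕1⊕1⊕0⊕0⊕0 = 0
p2 = XOR of data positions {3,6,7,10,11,14,15} = 0⊕0⊕1⊕1⊕0⊕1⊕0 = 1
p4 = XOR of data positions {5,6,7,12,13,14,15} = 0⊕0⊕1⊕1⊕0⊕1⊕0 = 1
p8 = XOR of data positions {9,10,11,12,13,14,15} = 1⊕1⊕0⊕1⊕0⊕1⊕0 = 0
Codeword b1..b15 = 010100101101010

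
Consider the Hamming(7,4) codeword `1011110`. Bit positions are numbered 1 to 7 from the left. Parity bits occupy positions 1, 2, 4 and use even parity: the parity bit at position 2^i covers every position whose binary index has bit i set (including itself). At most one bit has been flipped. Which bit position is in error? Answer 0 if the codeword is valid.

s1: b1⊕b3⊕b5⊕b7 = 1⊕1⊕1⊕0 = 1
s2: b2⊕b3⊕b6⊕b7 = 0⊕1⊕1⊕0 = 0
s4: b4⊕b5⊕b6⊕b7 = 1⊕1⊕1⊕0 = 1
Syndrome (s4...s1) = 101 → position 5.

5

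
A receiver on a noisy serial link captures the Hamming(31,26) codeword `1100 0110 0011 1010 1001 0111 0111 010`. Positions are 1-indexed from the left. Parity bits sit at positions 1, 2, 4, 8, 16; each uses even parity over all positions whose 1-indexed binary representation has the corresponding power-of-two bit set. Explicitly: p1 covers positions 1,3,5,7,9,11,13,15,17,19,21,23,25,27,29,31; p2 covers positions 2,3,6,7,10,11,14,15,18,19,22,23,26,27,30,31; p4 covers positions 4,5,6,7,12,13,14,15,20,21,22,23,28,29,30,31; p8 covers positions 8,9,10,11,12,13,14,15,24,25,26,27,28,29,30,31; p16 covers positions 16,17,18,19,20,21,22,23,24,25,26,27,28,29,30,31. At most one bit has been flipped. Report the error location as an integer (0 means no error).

24

s1: b1⊕b3⊕b5⊕b7⊕b9⊕b11⊕b13⊕b15⊕b17⊕b19⊕b21⊕b23⊕b25⊕b27⊕b29⊕b31 = 1⊕0⊕0⊕1⊕0⊕1⊕1⊕1⊕1⊕0⊕0⊕1⊕0⊕1⊕0⊕0 = 0
s2: b2⊕b3⊕b6⊕b7⊕b10⊕b11⊕b14⊕b15⊕b18⊕b19⊕b22⊕b23⊕b26⊕b27⊕b30⊕b31 = 1⊕0⊕1⊕1⊕0⊕1⊕0⊕1⊕0⊕0⊕1⊕1⊕1⊕1⊕1⊕0 = 0
s4: b4⊕b5⊕b6⊕b7⊕b12⊕b13⊕b14⊕b15⊕b20⊕b21⊕b22⊕b23⊕b28⊕b29⊕b30⊕b31 = 0⊕0⊕1⊕1⊕1⊕1⊕0⊕1⊕1⊕0⊕1⊕1⊕1⊕0⊕1⊕0 = 0
s8: b8⊕b9⊕b10⊕b11⊕b12⊕b13⊕b14⊕b15⊕b24⊕b25⊕b26⊕b27⊕b28⊕b29⊕b30⊕b31 = 0⊕0⊕0⊕1⊕1⊕1⊕0⊕1⊕1⊕0⊕1⊕1⊕1⊕0⊕1⊕0 = 1
s16: b16⊕b17⊕b18⊕b19⊕b20⊕b21⊕b22⊕b23⊕b24⊕b25⊕b26⊕b27⊕b28⊕b29⊕b30⊕b31 = 0⊕1⊕0⊕0⊕1⊕0⊕1⊕1⊕1⊕0⊕1⊕1⊕1⊕0⊕1⊕0 = 1
Syndrome (s16...s1) = 11000 → position 24.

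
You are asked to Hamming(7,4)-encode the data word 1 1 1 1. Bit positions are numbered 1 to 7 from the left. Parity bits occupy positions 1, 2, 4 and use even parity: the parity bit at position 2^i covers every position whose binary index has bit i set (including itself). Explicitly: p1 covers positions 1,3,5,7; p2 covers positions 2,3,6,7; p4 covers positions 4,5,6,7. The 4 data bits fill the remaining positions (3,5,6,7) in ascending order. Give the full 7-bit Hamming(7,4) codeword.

Place data bits at non-power-of-two positions: b3=1, b5=1, b6=1, b7=1.
p1 = XOR of data positions {3,5,7} = 1⊕1⊕1 = 1
p2 = XOR of data positions {3,6,7} = 1⊕1⊕1 = 1
p4 = XOR of data positions {5,6,7} = 1⊕1⊕1 = 1
Codeword b1..b7 = 1111111

1111111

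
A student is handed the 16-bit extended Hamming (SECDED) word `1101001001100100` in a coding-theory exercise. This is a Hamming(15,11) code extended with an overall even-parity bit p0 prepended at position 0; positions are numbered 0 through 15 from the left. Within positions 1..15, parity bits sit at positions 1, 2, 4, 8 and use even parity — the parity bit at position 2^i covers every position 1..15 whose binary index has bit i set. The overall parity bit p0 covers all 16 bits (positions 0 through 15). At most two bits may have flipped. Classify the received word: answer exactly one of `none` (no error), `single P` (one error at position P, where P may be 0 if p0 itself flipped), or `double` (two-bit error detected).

s1: b1⊕b3⊕b5⊕b7⊕b9⊕b11⊕b13⊕b15 = 1⊕1⊕0⊕0⊕1⊕0⊕1⊕0 = 0
s2: b2⊕b3⊕b6⊕b7⊕b10⊕b11⊕b14⊕b15 = 0⊕1⊕1⊕0⊕1⊕0⊕0⊕0 = 1
s4: b4⊕b5⊕b6⊕b7⊕b12⊕b13⊕b14⊕b15 = 0⊕0⊕1⊕0⊕0⊕1⊕0⊕0 = 0
s8: b8⊕b9⊕b10⊕b11⊕b12⊕b13⊕b14⊕b15 = 0⊕1⊕1⊕0⊕0⊕1⊕0⊕0 = 1
Syndrome (s8...s1) = 1010 → position 10.
Overall parity (XOR of all 16 bits, including p0): 1⊕1⊕0⊕1⊕0⊕0⊕1⊕0⊕0⊕1⊕1⊕0⊕0⊕1⊕0⊕0 = 1
Overall=1, syndrome position=10 → single-bit error at position 10.

single 10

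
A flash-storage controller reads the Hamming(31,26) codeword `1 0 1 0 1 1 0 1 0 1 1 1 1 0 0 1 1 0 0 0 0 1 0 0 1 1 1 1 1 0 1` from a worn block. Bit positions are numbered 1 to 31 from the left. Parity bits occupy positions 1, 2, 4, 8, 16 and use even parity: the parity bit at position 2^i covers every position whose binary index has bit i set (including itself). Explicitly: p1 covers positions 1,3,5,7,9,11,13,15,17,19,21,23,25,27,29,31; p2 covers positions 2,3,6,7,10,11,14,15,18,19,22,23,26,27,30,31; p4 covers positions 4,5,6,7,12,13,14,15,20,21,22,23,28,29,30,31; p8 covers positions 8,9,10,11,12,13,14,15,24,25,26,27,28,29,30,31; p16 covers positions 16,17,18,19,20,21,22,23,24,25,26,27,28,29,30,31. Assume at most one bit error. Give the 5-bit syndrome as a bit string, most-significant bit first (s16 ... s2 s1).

11000

s1: b1⊕b3⊕b5⊕b7⊕b9⊕b11⊕b13⊕b15⊕b17⊕b19⊕b21⊕b23⊕b25⊕b27⊕b29⊕b31 = 1⊕1⊕1⊕0⊕0⊕1⊕1⊕0⊕1⊕0⊕0⊕0⊕1⊕1⊕1⊕1 = 0
s2: b2⊕b3⊕b6⊕b7⊕b10⊕b11⊕b14⊕b15⊕b18⊕b19⊕b22⊕b23⊕b26⊕b27⊕b30⊕b31 = 0⊕1⊕1⊕0⊕1⊕1⊕0⊕0⊕0⊕0⊕1⊕0⊕1⊕1⊕0⊕1 = 0
s4: b4⊕b5⊕b6⊕b7⊕b12⊕b13⊕b14⊕b15⊕b20⊕b21⊕b22⊕b23⊕b28⊕b29⊕b30⊕b31 = 0⊕1⊕1⊕0⊕1⊕1⊕0⊕0⊕0⊕0⊕1⊕0⊕1⊕1⊕0⊕1 = 0
s8: b8⊕b9⊕b10⊕b11⊕b12⊕b13⊕b14⊕b15⊕b24⊕b25⊕b26⊕b27⊕b28⊕b29⊕b30⊕b31 = 1⊕0⊕1⊕1⊕1⊕1⊕0⊕0⊕0⊕1⊕1⊕1⊕1⊕1⊕0⊕1 = 1
s16: b16⊕b17⊕b18⊕b19⊕b20⊕b21⊕b22⊕b23⊕b24⊕b25⊕b26⊕b27⊕b28⊕b29⊕b30⊕b31 = 1⊕1⊕0⊕0⊕0⊕0⊕1⊕0⊕0⊕1⊕1⊕1⊕1⊕1⊕0⊕1 = 1
Syndrome (s16...s1) = 11000 → position 24.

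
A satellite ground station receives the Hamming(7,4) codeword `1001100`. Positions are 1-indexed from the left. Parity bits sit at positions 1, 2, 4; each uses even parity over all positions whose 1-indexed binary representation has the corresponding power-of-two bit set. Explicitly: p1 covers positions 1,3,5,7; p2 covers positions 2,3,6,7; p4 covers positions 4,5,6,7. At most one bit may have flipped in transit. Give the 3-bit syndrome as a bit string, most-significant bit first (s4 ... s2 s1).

s1: b1⊕b3⊕b5⊕b7 = 1⊕0⊕1⊕0 = 0
s2: b2⊕b3⊕b6⊕b7 = 0⊕0⊕0⊕0 = 0
s4: b4⊕b5⊕b6⊕b7 = 1⊕1⊕0⊕0 = 0
Syndrome (s4...s1) = 000 → position 0 (no error).

000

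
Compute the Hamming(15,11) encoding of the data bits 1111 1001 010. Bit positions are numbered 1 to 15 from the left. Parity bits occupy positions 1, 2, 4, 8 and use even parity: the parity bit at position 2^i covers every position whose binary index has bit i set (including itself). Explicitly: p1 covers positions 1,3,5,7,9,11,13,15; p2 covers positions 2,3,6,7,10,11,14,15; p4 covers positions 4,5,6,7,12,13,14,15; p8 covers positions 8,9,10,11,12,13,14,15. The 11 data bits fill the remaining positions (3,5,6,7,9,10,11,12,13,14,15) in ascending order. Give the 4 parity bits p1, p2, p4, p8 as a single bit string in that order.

0011

Place data bits at non-power-of-two positions: b3=1, b5=1, b6=1, b7=1, b9=1, b10=0, b11=0, b12=1, b13=0, b14=1, b15=0.
p1 = XOR of data positions {3,5,7,9,11,13,15} = 1⊕1⊕1⊕1⊕0⊕0⊕0 = 0
p2 = XOR of data positions {3,6,7,10,11,14,15} = 1⊕1⊕1⊕0⊕0⊕1⊕0 = 0
p4 = XOR of data positions {5,6,7,12,13,14,15} = 1⊕1⊕1⊕1⊕0⊕1⊕0 = 1
p8 = XOR of data positions {9,10,11,12,13,14,15} = 1⊕0⊕0⊕1⊕0⊕1⊕0 = 1
Parity bits p1,p2,p4,p8 = 0011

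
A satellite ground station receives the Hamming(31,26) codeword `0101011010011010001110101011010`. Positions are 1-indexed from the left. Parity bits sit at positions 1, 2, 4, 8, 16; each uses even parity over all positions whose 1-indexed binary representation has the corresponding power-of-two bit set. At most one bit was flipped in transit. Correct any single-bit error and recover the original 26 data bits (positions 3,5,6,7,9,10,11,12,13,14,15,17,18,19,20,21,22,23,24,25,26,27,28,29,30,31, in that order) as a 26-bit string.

s1: b1⊕b3⊕b5⊕b7⊕b9⊕b11⊕b13⊕b15⊕b17⊕b19⊕b21⊕b23⊕b25⊕b27⊕b29⊕b31 = 0⊕0⊕0⊕1⊕1⊕0⊕1⊕1⊕0⊕1⊕1⊕1⊕1⊕1⊕0⊕0 = 1
s2: b2⊕b3⊕b6⊕b7⊕b10⊕b11⊕b14⊕b15⊕b18⊕b19⊕b22⊕b23⊕b26⊕b27⊕b30⊕b31 = 1⊕0⊕1⊕1⊕0⊕0⊕0⊕1⊕0⊕1⊕0⊕1⊕0⊕1⊕1⊕0 = 0
s4: b4⊕b5⊕b6⊕b7⊕b12⊕b13⊕b14⊕b15⊕b20⊕b21⊕b22⊕b23⊕b28⊕b29⊕b30⊕b31 = 1⊕0⊕1⊕1⊕1⊕1⊕0⊕1⊕1⊕1⊕0⊕1⊕1⊕0⊕1⊕0 = 1
s8: b8⊕b9⊕b10⊕b11⊕b12⊕b13⊕b14⊕b15⊕b24⊕b25⊕b26⊕b27⊕b28⊕b29⊕b30⊕b31 = 0⊕1⊕0⊕0⊕1⊕1⊕0⊕1⊕0⊕1⊕0⊕1⊕1⊕0⊕1⊕0 = 0
s16: b16⊕b17⊕b18⊕b19⊕b20⊕b21⊕b22⊕b23⊕b24⊕b25⊕b26⊕b27⊕b28⊕b29⊕b30⊕b31 = 0⊕0⊕0⊕1⊕1⊕1⊕0⊕1⊕0⊕1⊕0⊕1⊕1⊕0⊕1⊕0 = 0
Syndrome (s16...s1) = 00101 → position 5.
Flip bit 5: corrected codeword = 0101111010011010001110101011010
Data bits at positions 3,5,6,7,9,10,11,12,13,14,15,17,18,19,20,21,22,23,24,25,26,27,28,29,30,31: 01111001101001110101011010

01111001101001110101011010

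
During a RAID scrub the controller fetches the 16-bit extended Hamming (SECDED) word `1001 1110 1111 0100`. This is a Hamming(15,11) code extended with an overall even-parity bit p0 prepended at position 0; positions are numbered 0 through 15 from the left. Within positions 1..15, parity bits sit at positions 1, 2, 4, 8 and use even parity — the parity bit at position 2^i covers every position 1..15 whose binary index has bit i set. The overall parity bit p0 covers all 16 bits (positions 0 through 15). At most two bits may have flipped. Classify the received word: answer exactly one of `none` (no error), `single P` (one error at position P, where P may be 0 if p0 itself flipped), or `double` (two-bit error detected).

double

s1: b1⊕b3⊕b5⊕b7⊕b9⊕b11⊕b13⊕b15 = 0⊕1⊕1⊕0⊕1⊕1⊕1⊕0 = 1
s2: b2⊕b3⊕b6⊕b7⊕b10⊕b11⊕b14⊕b15 = 0⊕1⊕1⊕0⊕1⊕1⊕0⊕0 = 0
s4: b4⊕b5⊕b6⊕b7⊕b12⊕b13⊕b14⊕b15 = 1⊕1⊕1⊕0⊕0⊕1⊕0⊕0 = 0
s8: b8⊕b9⊕b10⊕b11⊕b12⊕b13⊕b14⊕b15 = 1⊕1⊕1⊕1⊕0⊕1⊕0⊕0 = 1
Syndrome (s8...s1) = 1001 → position 9.
Overall parity (XOR of all 16 bits, including p0): 1⊕0⊕0⊕1⊕1⊕1⊕1⊕0⊕1⊕1⊕1⊕1⊕0⊕1⊕0⊕0 = 0
Overall=0, syndrome position=9 → double-bit error detected (uncorrectable).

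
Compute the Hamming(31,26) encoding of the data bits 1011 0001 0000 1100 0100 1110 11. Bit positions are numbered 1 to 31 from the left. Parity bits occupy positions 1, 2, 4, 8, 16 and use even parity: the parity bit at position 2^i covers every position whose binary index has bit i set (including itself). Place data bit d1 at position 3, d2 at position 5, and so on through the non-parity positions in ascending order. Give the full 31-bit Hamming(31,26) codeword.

0011011000010000011000100111011

Place data bits at non-power-of-two positions: b3=1, b5=0, b6=1, b7=1, b9=0, b10=0, b11=0, b12=1, b13=0, b14=0, b15=0, b17=0, b18=1, b19=1, b20=0, b21=0, b22=0, b23=1, b24=0, b25=0, b26=1, b27=1, b28=1, b29=0, b30=1, b31=1.
p1 = XOR of data positions {3,5,7,9,11,13,15,17,19,21,23,25,27,29,31} = 1⊕0⊕1⊕0⊕0⊕0⊕0⊕0⊕1⊕0⊕1⊕0⊕1⊕0⊕1 = 0
p2 = XOR of data positions {3,6,7,10,11,14,15,18,19,22,23,26,27,30,31} = 1⊕1⊕1⊕0⊕0⊕0⊕0⊕1⊕1⊕0⊕1⊕1⊕1⊕1⊕1 = 0
p4 = XOR of data positions {5,6,7,12,13,14,15,20,21,22,23,28,29,30,31} = 0⊕1⊕1⊕1⊕0⊕0⊕0⊕0⊕0⊕0⊕1⊕1⊕0⊕1⊕1 = 1
p8 = XOR of data positions {9,10,11,12,13,14,15,24,25,26,27,28,29,30,31} = 0⊕0⊕0⊕1⊕0⊕0⊕0⊕0⊕0⊕1⊕1⊕1⊕0⊕1⊕1 = 0
p16 = XOR of data positions {17,18,19,20,21,22,23,24,25,26,27,28,29,30,31} = 0⊕1⊕1⊕0⊕0⊕0⊕1⊕0⊕0⊕1⊕1⊕1⊕0⊕1⊕1 = 0
Codeword b1..b31 = 0011011000010000011000100111011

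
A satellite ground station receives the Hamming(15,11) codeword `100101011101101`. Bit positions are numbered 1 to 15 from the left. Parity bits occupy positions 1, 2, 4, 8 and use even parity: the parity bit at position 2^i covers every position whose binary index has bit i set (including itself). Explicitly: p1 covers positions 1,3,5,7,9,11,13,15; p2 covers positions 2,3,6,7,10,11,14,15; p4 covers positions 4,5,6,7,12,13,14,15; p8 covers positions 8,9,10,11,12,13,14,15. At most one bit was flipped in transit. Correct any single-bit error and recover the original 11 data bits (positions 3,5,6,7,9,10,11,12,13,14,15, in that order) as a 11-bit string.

00001101101

s1: b1⊕b3⊕b5⊕b7⊕b9⊕b11⊕b13⊕b15 = 1⊕0⊕0⊕0⊕1⊕0⊕1⊕1 = 0
s2: b2⊕b3⊕b6⊕b7⊕b10⊕b11⊕b14⊕b15 = 0⊕0⊕1⊕0⊕1⊕0⊕0⊕1 = 1
s4: b4⊕b5⊕b6⊕b7⊕b12⊕b13⊕b14⊕b15 = 1⊕0⊕1⊕0⊕1⊕1⊕0⊕1 = 1
s8: b8⊕b9⊕b10⊕b11⊕b12⊕b13⊕b14⊕b15 = 1⊕1⊕1⊕0⊕1⊕1⊕0⊕1 = 0
Syndrome (s8...s1) = 0110 → position 6.
Flip bit 6: corrected codeword = 100100011101101
Data bits at positions 3,5,6,7,9,10,11,12,13,14,15: 00001101101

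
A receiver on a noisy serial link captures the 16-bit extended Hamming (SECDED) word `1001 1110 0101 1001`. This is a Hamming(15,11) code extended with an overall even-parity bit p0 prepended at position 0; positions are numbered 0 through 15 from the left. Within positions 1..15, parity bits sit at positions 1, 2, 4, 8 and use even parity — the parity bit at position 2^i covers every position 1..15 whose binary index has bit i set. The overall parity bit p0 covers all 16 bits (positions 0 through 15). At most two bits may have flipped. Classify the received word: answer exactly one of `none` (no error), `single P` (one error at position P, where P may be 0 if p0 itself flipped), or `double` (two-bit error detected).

single 5

s1: b1⊕b3⊕b5⊕b7⊕b9⊕b11⊕b13⊕b15 = 0⊕1⊕1⊕0⊕1⊕1⊕0⊕1 = 1
s2: b2⊕b3⊕b6⊕b7⊕b10⊕b11⊕b14⊕b15 = 0⊕1⊕1⊕0⊕0⊕1⊕0⊕1 = 0
s4: b4⊕b5⊕b6⊕b7⊕b12⊕b13⊕b14⊕b15 = 1⊕1⊕1⊕0⊕1⊕0⊕0⊕1 = 1
s8: b8⊕b9⊕b10⊕b11⊕b12⊕b13⊕b14⊕b15 = 0⊕1⊕0⊕1⊕1⊕0⊕0⊕1 = 0
Syndrome (s8...s1) = 0101 → position 5.
Overall parity (XOR of all 16 bits, including p0): 1⊕0⊕0⊕1⊕1⊕1⊕1⊕0⊕0⊕1⊕0⊕1⊕1⊕0⊕0⊕1 = 1
Overall=1, syndrome position=5 → single-bit error at position 5.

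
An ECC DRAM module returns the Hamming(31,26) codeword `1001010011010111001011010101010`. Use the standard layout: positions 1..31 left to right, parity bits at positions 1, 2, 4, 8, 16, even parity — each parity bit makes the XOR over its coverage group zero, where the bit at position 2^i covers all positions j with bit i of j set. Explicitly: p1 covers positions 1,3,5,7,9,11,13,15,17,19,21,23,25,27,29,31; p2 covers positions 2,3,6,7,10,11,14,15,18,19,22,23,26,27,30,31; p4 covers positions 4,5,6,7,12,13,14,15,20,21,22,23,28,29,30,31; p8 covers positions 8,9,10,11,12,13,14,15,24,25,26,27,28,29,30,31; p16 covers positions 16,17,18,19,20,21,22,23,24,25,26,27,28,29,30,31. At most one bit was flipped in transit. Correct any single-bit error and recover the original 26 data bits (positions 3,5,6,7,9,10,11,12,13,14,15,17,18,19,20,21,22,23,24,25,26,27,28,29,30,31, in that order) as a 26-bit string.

00101101111001011010101010

s1: b1⊕b3⊕b5⊕b7⊕b9⊕b11⊕b13⊕b15⊕b17⊕b19⊕b21⊕b23⊕b25⊕b27⊕b29⊕b31 = 1⊕0⊕0⊕0⊕1⊕0⊕0⊕1⊕0⊕1⊕1⊕0⊕0⊕0⊕0⊕0 = 1
s2: b2⊕b3⊕b6⊕b7⊕b10⊕b11⊕b14⊕b15⊕b18⊕b19⊕b22⊕b23⊕b26⊕b27⊕b30⊕b31 = 0⊕0⊕1⊕0⊕1⊕0⊕1⊕1⊕0⊕1⊕1⊕0⊕1⊕0⊕1⊕0 = 0
s4: b4⊕b5⊕b6⊕b7⊕b12⊕b13⊕b14⊕b15⊕b20⊕b21⊕b22⊕b23⊕b28⊕b29⊕b30⊕b31 = 1⊕0⊕1⊕0⊕1⊕0⊕1⊕1⊕0⊕1⊕1⊕0⊕1⊕0⊕1⊕0 = 1
s8: b8⊕b9⊕b10⊕b11⊕b12⊕b13⊕b14⊕b15⊕b24⊕b25⊕b26⊕b27⊕b28⊕b29⊕b30⊕b31 = 0⊕1⊕1⊕0⊕1⊕0⊕1⊕1⊕1⊕0⊕1⊕0⊕1⊕0⊕1⊕0 = 1
s16: b16⊕b17⊕b18⊕b19⊕b20⊕b21⊕b22⊕b23⊕b24⊕b25⊕b26⊕b27⊕b28⊕b29⊕b30⊕b31 = 1⊕0⊕0⊕1⊕0⊕1⊕1⊕0⊕1⊕0⊕1⊕0⊕1⊕0⊕1⊕0 = 0
Syndrome (s16...s1) = 01101 → position 13.
Flip bit 13: corrected codeword = 1001010011011111001011010101010
Data bits at positions 3,5,6,7,9,10,11,12,13,14,15,17,18,19,20,21,22,23,24,25,26,27,28,29,30,31: 00101101111001011010101010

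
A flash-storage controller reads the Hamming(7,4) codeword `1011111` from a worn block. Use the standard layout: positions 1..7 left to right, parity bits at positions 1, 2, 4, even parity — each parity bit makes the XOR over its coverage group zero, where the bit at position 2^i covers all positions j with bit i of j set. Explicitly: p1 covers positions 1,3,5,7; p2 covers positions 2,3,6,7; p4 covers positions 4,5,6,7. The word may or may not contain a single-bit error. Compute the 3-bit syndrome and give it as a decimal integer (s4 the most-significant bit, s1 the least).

s1: b1⊕b3⊕b5⊕b7 = 1⊕1⊕1⊕1 = 0
s2: b2⊕b3⊕b6⊕b7 = 0⊕1⊕1⊕1 = 1
s4: b4⊕b5⊕b6⊕b7 = 1⊕1⊕1⊕1 = 0
Syndrome (s4...s1) = 010 → position 2.

2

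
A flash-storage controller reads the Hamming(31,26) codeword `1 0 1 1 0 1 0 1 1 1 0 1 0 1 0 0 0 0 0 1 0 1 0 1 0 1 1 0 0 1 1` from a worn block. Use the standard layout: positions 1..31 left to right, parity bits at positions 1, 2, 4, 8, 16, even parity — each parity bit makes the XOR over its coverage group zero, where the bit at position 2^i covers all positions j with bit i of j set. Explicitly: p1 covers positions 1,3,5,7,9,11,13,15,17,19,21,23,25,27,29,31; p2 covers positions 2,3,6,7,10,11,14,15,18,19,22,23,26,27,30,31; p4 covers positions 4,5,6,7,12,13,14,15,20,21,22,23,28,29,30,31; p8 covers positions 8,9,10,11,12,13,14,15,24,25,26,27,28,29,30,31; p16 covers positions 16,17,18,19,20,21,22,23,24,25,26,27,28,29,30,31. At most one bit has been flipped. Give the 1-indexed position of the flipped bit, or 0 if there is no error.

19

s1: b1⊕b3⊕b5⊕b7⊕b9⊕b11⊕b13⊕b15⊕b17⊕b19⊕b21⊕b23⊕b25⊕b27⊕b29⊕b31 = 1⊕1⊕0⊕0⊕1⊕0⊕0⊕0⊕0⊕0⊕0⊕0⊕0⊕1⊕0⊕1 = 1
s2: b2⊕b3⊕b6⊕b7⊕b10⊕b11⊕b14⊕b15⊕b18⊕b19⊕b22⊕b23⊕b26⊕b27⊕b30⊕b31 = 0⊕1⊕1⊕0⊕1⊕0⊕1⊕0⊕0⊕0⊕1⊕0⊕1⊕1⊕1⊕1 = 1
s4: b4⊕b5⊕b6⊕b7⊕b12⊕b13⊕b14⊕b15⊕b20⊕b21⊕b22⊕b23⊕b28⊕b29⊕b30⊕b31 = 1⊕0⊕1⊕0⊕1⊕0⊕1⊕0⊕1⊕0⊕1⊕0⊕0⊕0⊕1⊕1 = 0
s8: b8⊕b9⊕b10⊕b11⊕b12⊕b13⊕b14⊕b15⊕b24⊕b25⊕b26⊕b27⊕b28⊕b29⊕b30⊕b31 = 1⊕1⊕1⊕0⊕1⊕0⊕1⊕0⊕1⊕0⊕1⊕1⊕0⊕0⊕1⊕1 = 0
s16: b16⊕b17⊕b18⊕b19⊕b20⊕b21⊕b22⊕b23⊕b24⊕b25⊕b26⊕b27⊕b28⊕b29⊕b30⊕b31 = 0⊕0⊕0⊕0⊕1⊕0⊕1⊕0⊕1⊕0⊕1⊕1⊕0⊕0⊕1⊕1 = 1
Syndrome (s16...s1) = 10011 → position 19.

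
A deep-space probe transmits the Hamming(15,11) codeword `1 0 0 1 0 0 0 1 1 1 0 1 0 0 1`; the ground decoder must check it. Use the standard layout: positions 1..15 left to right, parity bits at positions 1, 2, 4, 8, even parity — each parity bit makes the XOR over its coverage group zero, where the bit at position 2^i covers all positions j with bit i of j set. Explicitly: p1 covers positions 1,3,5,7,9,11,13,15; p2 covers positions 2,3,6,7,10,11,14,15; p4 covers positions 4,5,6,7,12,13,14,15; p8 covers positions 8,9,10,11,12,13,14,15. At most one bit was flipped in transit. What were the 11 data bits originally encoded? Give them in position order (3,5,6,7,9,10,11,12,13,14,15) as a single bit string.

s1: b1⊕b3⊕b5⊕b7⊕b9⊕b11⊕b13⊕b15 = 1⊕0⊕0⊕0⊕1⊕0⊕0⊕1 = 1
s2: b2⊕b3⊕b6⊕b7⊕b10⊕b11⊕b14⊕b15 = 0⊕0⊕0⊕0⊕1⊕0⊕0⊕1 = 0
s4: b4⊕b5⊕b6⊕b7⊕b12⊕b13⊕b14⊕b15 = 1⊕0⊕0⊕0⊕1⊕0⊕0⊕1 = 1
s8: b8⊕b9⊕b10⊕b11⊕b12⊕b13⊕b14⊕b15 = 1⊕1⊕1⊕0⊕1⊕0⊕0⊕1 = 1
Syndrome (s8...s1) = 1101 → position 13.
Flip bit 13: corrected codeword = 100100011101101
Data bits at positions 3,5,6,7,9,10,11,12,13,14,15: 00001101101

00001101101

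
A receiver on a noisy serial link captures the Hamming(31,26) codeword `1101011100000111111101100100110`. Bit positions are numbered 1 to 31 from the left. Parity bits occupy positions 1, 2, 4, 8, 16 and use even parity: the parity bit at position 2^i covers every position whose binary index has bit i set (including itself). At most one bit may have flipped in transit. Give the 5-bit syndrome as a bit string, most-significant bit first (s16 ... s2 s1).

s1: b1⊕b3⊕b5⊕b7⊕b9⊕b11⊕b13⊕b15⊕b17⊕b19⊕b21⊕b23⊕b25⊕b27⊕b29⊕b31 = 1⊕0⊕0⊕1⊕0⊕0⊕0⊕1⊕1⊕1⊕0⊕1⊕0⊕0⊕1⊕0 = 1
s2: b2⊕b3⊕b6⊕b7⊕b10⊕b11⊕b14⊕b15⊕b18⊕b19⊕b22⊕b23⊕b26⊕b27⊕b30⊕b31 = 1⊕0⊕1⊕1⊕0⊕0⊕1⊕1⊕1⊕1⊕1⊕1⊕1⊕0⊕1⊕0 = 1
s4: b4⊕b5⊕b6⊕b7⊕b12⊕b13⊕b14⊕b15⊕b20⊕b21⊕b22⊕b23⊕b28⊕b29⊕b30⊕b31 = 1⊕0⊕1⊕1⊕0⊕0⊕1⊕1⊕1⊕0⊕1⊕1⊕0⊕1⊕1⊕0 = 0
s8: b8⊕b9⊕b10⊕b11⊕b12⊕b13⊕b14⊕b15⊕b24⊕b25⊕b26⊕b27⊕b28⊕b29⊕b30⊕b31 = 1⊕0⊕0⊕0⊕0⊕0⊕1⊕1⊕0⊕0⊕1⊕0⊕0⊕1⊕1⊕0 = 0
s16: b16⊕b17⊕b18⊕b19⊕b20⊕b21⊕b22⊕b23⊕b24⊕b25⊕b26⊕b27⊕b28⊕b29⊕b30⊕b31 = 1⊕1⊕1⊕1⊕1⊕0⊕1⊕1⊕0⊕0⊕1⊕0⊕0⊕1⊕1⊕0 = 0
Syndrome (s16...s1) = 00011 → position 3.

00011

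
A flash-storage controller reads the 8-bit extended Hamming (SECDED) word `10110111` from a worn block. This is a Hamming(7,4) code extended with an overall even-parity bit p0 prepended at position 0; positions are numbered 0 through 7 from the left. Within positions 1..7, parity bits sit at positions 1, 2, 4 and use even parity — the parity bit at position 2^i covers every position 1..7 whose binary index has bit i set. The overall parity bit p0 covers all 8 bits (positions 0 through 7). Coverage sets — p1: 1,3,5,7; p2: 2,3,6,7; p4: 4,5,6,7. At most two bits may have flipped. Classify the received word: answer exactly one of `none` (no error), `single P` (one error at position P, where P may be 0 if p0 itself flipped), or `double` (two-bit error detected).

s1: b1⊕b3⊕b5⊕b7 = 0⊕1⊕1⊕1 = 1
s2: b2⊕b3⊕b6⊕b7 = 1⊕1⊕1⊕1 = 0
s4: b4⊕b5⊕b6⊕b7 = 0⊕1⊕1⊕1 = 1
Syndrome (s4...s1) = 101 → position 5.
Overall parity (XOR of all 8 bits, including p0): 1⊕0⊕1⊕1⊕0⊕1⊕1⊕1 = 0
Overall=0, syndrome position=5 → double-bit error detected (uncorrectable).

double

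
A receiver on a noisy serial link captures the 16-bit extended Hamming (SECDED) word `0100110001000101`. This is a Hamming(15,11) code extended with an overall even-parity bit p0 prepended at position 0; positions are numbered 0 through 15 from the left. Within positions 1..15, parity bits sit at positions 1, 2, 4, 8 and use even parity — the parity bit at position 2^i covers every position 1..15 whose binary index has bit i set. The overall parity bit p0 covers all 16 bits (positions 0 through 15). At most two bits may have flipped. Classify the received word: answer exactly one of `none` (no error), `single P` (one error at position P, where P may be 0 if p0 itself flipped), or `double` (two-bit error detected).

s1: b1⊕b3⊕b5⊕b7⊕b9⊕b11⊕b13⊕b15 = 1⊕0⊕1⊕0⊕1⊕0⊕1⊕1 = 1
s2: b2⊕b3⊕b6⊕b7⊕b10⊕b11⊕b14⊕b15 = 0⊕0⊕0⊕0⊕0⊕0⊕0⊕1 = 1
s4: b4⊕b5⊕b6⊕b7⊕b12⊕b13⊕b14⊕b15 = 1⊕1⊕0⊕0⊕0⊕1⊕0⊕1 = 0
s8: b8⊕b9⊕b10⊕b11⊕b12⊕b13⊕b14⊕b15 = 0⊕1⊕0⊕0⊕0⊕1⊕0⊕1 = 1
Syndrome (s8...s1) = 1011 → position 11.
Overall parity (XOR of all 16 bits, including p0): 0⊕1⊕0⊕0⊕1⊕1⊕0⊕0⊕0⊕1⊕0⊕0⊕0⊕1⊕0⊕1 = 0
Overall=0, syndrome position=11 → double-bit error detected (uncorrectable).

double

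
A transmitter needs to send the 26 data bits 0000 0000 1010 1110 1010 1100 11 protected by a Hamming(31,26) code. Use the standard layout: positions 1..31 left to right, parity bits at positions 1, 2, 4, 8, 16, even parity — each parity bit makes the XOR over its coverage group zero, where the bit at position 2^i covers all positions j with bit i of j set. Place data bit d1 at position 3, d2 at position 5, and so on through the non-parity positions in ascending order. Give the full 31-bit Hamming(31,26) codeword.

Place data bits at non-power-of-two positions: b3=0, b5=0, b6=0, b7=0, b9=0, b10=0, b11=0, b12=0, b13=1, b14=0, b15=1, b17=0, b18=1, b19=1, b20=1, b21=0, b22=1, b23=0, b24=1, b25=0, b26=1, b27=1, b28=0, b29=0, b30=1, b31=1.
p1 = XOR of data positions {3,5,7,9,11,13,15,17,19,21,23,25,27,29,31} = 0⊕0⊕0⊕0⊕0⊕1⊕1⊕0⊕1⊕0⊕0⊕0⊕1⊕0⊕1 = 1
p2 = XOR of data positions {3,6,7,10,11,14,15,18,19,22,23,26,27,30,31} = 0⊕0⊕0⊕0⊕0⊕0⊕1⊕1⊕1⊕1⊕0⊕1⊕1⊕1⊕1 = 0
p4 = XOR of data positions {5,6,7,12,13,14,15,20,21,22,23,28,29,30,31} = 0⊕0⊕0⊕0⊕1⊕0⊕1⊕1⊕0⊕1⊕0⊕0⊕0⊕1⊕1 = 0
p8 = XOR of data positions {9,10,11,12,13,14,15,24,25,26,27,28,29,30,31} = 0⊕0⊕0⊕0⊕1⊕0⊕1⊕1⊕0⊕1⊕1⊕0⊕0⊕1⊕1 = 1
p16 = XOR of data positions {17,18,19,20,21,22,23,24,25,26,27,28,29,30,31} = 0⊕1⊕1⊕1⊕0⊕1⊕0⊕1⊕0⊕1⊕1⊕0⊕0⊕1⊕1 = 1
Codeword b1..b31 = 1000000100001011011101010110011

1000000100001011011101010110011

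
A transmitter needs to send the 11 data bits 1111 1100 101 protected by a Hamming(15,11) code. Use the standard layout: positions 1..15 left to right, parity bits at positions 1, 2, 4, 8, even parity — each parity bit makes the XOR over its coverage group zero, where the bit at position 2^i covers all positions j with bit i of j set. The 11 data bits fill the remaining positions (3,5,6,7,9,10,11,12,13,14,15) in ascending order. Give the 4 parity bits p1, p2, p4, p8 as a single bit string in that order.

Place data bits at non-power-of-two positions: b3=1, b5=1, b6=1, b7=1, b9=1, b10=1, b11=0, b12=0, b13=1, b14=0, b15=1.
p1 = XOR of data positions {3,5,7,9,11,13,15} = 1⊕1⊕1⊕1⊕0⊕1⊕1 = 0
p2 = XOR of data positions {3,6,7,10,11,14,15} = 1⊕1⊕1⊕1⊕0⊕0⊕1 = 1
p4 = XOR of data positions {5,6,7,12,13,14,15} = 1⊕1⊕1⊕0⊕1⊕0⊕1 = 1
p8 = XOR of data positions {9,10,11,12,13,14,15} = 1⊕1⊕0⊕0⊕1⊕0⊕1 = 0
Parity bits p1,p2,p4,p8 = 0110

0110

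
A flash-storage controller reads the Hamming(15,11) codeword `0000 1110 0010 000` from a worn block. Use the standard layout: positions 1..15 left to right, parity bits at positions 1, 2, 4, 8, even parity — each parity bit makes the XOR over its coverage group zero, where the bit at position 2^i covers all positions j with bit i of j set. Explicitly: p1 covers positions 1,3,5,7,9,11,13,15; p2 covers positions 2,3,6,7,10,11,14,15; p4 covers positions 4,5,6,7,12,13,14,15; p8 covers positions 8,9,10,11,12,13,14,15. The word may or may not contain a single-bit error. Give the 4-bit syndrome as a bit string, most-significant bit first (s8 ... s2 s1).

s1: b1⊕b3⊕b5⊕b7⊕b9⊕b11⊕b13⊕b15 = 0⊕0⊕1⊕1⊕0⊕1⊕0⊕0 = 1
s2: b2⊕b3⊕b6⊕b7⊕b10⊕b11⊕b14⊕b15 = 0⊕0⊕1⊕1⊕0⊕1⊕0⊕0 = 1
s4: b4⊕b5⊕b6⊕b7⊕b12⊕b13⊕b14⊕b15 = 0⊕1⊕1⊕1⊕0⊕0⊕0⊕0 = 1
s8: b8⊕b9⊕b10⊕b11⊕b12⊕b13⊕b14⊕b15 = 0⊕0⊕0⊕1⊕0⊕0⊕0⊕0 = 1
Syndrome (s8...s1) = 1111 → position 15.

1111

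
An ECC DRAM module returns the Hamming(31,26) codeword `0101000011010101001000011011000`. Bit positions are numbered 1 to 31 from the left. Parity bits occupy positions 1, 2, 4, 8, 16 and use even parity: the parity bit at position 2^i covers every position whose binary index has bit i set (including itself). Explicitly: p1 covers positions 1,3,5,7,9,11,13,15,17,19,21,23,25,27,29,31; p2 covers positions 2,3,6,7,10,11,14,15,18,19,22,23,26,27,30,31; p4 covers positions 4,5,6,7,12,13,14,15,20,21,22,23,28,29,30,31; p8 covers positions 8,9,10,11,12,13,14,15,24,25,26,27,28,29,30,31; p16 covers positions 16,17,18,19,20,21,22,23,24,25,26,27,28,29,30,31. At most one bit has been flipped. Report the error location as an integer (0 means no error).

s1: b1⊕b3⊕b5⊕b7⊕b9⊕b11⊕b13⊕b15⊕b17⊕b19⊕b21⊕b23⊕b25⊕b27⊕b29⊕b31 = 0⊕0⊕0⊕0⊕1⊕0⊕0⊕0⊕0⊕1⊕0⊕0⊕1⊕1⊕0⊕0 = 0
s2: b2⊕b3⊕b6⊕b7⊕b10⊕b11⊕b14⊕b15⊕b18⊕b19⊕b22⊕b23⊕b26⊕b27⊕b30⊕b31 = 1⊕0⊕0⊕0⊕1⊕0⊕1⊕0⊕0⊕1⊕0⊕0⊕0⊕1⊕0⊕0 = 1
s4: b4⊕b5⊕b6⊕b7⊕b12⊕b13⊕b14⊕b15⊕b20⊕b21⊕b22⊕b23⊕b28⊕b29⊕b30⊕b31 = 1⊕0⊕0⊕0⊕1⊕0⊕1⊕0⊕0⊕0⊕0⊕0⊕1⊕0⊕0⊕0 = 0
s8: b8⊕b9⊕b10⊕b11⊕b12⊕b13⊕b14⊕b15⊕b24⊕b25⊕b26⊕b27⊕b28⊕b29⊕b30⊕b31 = 0⊕1⊕1⊕0⊕1⊕0⊕1⊕0⊕1⊕1⊕0⊕1⊕1⊕0⊕0⊕0 = 0
s16: b16⊕b17⊕b18⊕b19⊕b20⊕b21⊕b22⊕b23⊕b24⊕b25⊕b26⊕b27⊕b28⊕b29⊕b30⊕b31 = 1⊕0⊕0⊕1⊕0⊕0⊕0⊕0⊕1⊕1⊕0⊕1⊕1⊕0⊕0⊕0 = 0
Syndrome (s16...s1) = 00010 → position 2.

2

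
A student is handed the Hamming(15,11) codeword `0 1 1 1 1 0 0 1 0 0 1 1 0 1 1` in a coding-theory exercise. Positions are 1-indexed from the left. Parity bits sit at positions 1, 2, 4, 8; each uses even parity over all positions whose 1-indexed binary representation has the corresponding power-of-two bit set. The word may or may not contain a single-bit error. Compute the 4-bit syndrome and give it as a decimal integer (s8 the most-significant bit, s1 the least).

14

s1: b1⊕b3⊕b5⊕b7⊕b9⊕b11⊕b13⊕b15 = 0⊕1⊕1⊕0⊕0⊕1⊕0⊕1 = 0
s2: b2⊕b3⊕b6⊕b7⊕b10⊕b11⊕b14⊕b15 = 1⊕1⊕0⊕0⊕0⊕1⊕1⊕1 = 1
s4: b4⊕b5⊕b6⊕b7⊕b12⊕b13⊕b14⊕b15 = 1⊕1⊕0⊕0⊕1⊕0⊕1⊕1 = 1
s8: b8⊕b9⊕b10⊕b11⊕b12⊕b13⊕b14⊕b15 = 1⊕0⊕0⊕1⊕1⊕0⊕1⊕1 = 1
Syndrome (s8...s1) = 1110 → position 14.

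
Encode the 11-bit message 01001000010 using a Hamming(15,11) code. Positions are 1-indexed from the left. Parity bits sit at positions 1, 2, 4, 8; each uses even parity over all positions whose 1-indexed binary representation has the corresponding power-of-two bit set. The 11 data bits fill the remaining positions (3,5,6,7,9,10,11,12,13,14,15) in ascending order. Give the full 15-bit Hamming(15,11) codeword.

Place data bits at non-power-of-two positions: b3=0, b5=1, b6=0, b7=0, b9=1, b10=0, b11=0, b12=0, b13=0, b14=1, b15=0.
p1 = XOR of data positions {3,5,7,9,11,13,15} = 0⊕1⊕0⊕1⊕0⊕0⊕0 = 0
p2 = XOR of data positions {3,6,7,10,11,14,15} = 0⊕0⊕0⊕0⊕0⊕1⊕0 = 1
p4 = XOR of data positions {5,6,7,12,13,14,15} = 1⊕0⊕0⊕0⊕0⊕1⊕0 = 0
p8 = XOR of data positions {9,10,11,12,13,14,15} = 1⊕0⊕0⊕0⊕0⊕1⊕0 = 0
Codeword b1..b15 = 010010001000010

010010001000010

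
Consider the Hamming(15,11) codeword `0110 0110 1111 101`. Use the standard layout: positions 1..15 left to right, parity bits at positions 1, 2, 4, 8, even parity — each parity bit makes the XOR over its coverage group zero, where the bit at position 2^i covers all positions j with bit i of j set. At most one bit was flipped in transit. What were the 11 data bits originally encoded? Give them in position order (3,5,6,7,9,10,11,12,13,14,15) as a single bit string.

s1: b1⊕b3⊕b5⊕b7⊕b9⊕b11⊕b13⊕b15 = 0⊕1⊕0⊕1⊕1⊕1⊕1⊕1 = 0
s2: b2⊕b3⊕b6⊕b7⊕b10⊕b11⊕b14⊕b15 = 1⊕1⊕1⊕1⊕1⊕1⊕0⊕1 = 1
s4: b4⊕b5⊕b6⊕b7⊕b12⊕b13⊕b14⊕b15 = 0⊕0⊕1⊕1⊕1⊕1⊕0⊕1 = 1
s8: b8⊕b9⊕b10⊕b11⊕b12⊕b13⊕b14⊕b15 = 0⊕1⊕1⊕1⊕1⊕1⊕0⊕1 = 0
Syndrome (s8...s1) = 0110 → position 6.
Flip bit 6: corrected codeword = 011000101111101
Data bits at positions 3,5,6,7,9,10,11,12,13,14,15: 10011111101

10011111101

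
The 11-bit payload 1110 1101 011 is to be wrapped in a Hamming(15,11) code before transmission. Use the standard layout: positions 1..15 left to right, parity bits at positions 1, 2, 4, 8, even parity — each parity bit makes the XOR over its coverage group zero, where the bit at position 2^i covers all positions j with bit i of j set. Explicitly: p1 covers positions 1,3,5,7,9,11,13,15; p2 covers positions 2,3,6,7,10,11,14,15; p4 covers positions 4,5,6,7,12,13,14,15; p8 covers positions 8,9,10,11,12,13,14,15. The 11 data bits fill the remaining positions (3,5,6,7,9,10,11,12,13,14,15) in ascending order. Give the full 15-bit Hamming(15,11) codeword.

011111011101011

Place data bits at non-power-of-two positions: b3=1, b5=1, b6=1, b7=0, b9=1, b10=1, b11=0, b12=1, b13=0, b14=1, b15=1.
p1 = XOR of data positions {3,5,7,9,11,13,15} = 1⊕1⊕0⊕1⊕0⊕0⊕1 = 0
p2 = XOR of data positions {3,6,7,10,11,14,15} = 1⊕1⊕0⊕1⊕0⊕1⊕1 = 1
p4 = XOR of data positions {5,6,7,12,13,14,15} = 1⊕1⊕0⊕1⊕0⊕1⊕1 = 1
p8 = XOR of data positions {9,10,11,12,13,14,15} = 1⊕1⊕0⊕1⊕0⊕1⊕1 = 1
Codeword b1..b15 = 011111011101011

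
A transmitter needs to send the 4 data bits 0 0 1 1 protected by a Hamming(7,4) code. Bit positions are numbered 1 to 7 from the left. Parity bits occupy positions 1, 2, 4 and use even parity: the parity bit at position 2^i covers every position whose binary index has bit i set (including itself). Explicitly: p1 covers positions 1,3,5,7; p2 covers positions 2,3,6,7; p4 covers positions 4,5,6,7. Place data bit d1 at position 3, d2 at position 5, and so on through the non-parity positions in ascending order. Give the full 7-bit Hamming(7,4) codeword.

1000011

Place data bits at non-power-of-two positions: b3=0, b5=0, b6=1, b7=1.
p1 = XOR of data positions {3,5,7} = 0⊕0⊕1 = 1
p2 = XOR of data positions {3,6,7} = 0⊕1⊕1 = 0
p4 = XOR of data positions {5,6,7} = 0⊕1⊕1 = 0
Codeword b1..b7 = 1000011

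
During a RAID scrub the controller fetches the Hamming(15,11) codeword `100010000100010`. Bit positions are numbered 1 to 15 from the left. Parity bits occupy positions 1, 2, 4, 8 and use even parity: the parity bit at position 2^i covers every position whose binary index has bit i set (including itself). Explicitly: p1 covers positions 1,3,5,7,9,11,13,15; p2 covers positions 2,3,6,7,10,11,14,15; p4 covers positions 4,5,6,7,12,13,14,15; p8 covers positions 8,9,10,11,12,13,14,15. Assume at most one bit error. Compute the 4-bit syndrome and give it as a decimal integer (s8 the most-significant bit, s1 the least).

0

s1: b1⊕b3⊕b5⊕b7⊕b9⊕b11⊕b13⊕b15 = 1⊕0⊕1⊕0⊕0⊕0⊕0⊕0 = 0
s2: b2⊕b3⊕b6⊕b7⊕b10⊕b11⊕b14⊕b15 = 0⊕0⊕0⊕0⊕1⊕0⊕1⊕0 = 0
s4: b4⊕b5⊕b6⊕b7⊕b12⊕b13⊕b14⊕b15 = 0⊕1⊕0⊕0⊕0⊕0⊕1⊕0 = 0
s8: b8⊕b9⊕b10⊕b11⊕b12⊕b13⊕b14⊕b15 = 0⊕0⊕1⊕0⊕0⊕0⊕1⊕0 = 0
Syndrome (s8...s1) = 0000 → position 0 (no error).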